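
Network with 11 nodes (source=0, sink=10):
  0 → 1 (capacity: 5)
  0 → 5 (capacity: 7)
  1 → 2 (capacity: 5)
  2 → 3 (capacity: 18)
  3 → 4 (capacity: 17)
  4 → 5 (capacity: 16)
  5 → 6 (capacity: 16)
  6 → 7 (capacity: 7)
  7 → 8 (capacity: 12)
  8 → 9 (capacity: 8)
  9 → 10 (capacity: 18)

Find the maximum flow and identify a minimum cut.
Max flow = 7, Min cut edges: (6,7)

Maximum flow: 7
Minimum cut: (6,7)
Partition: S = [0, 1, 2, 3, 4, 5, 6], T = [7, 8, 9, 10]

Max-flow min-cut theorem verified: both equal 7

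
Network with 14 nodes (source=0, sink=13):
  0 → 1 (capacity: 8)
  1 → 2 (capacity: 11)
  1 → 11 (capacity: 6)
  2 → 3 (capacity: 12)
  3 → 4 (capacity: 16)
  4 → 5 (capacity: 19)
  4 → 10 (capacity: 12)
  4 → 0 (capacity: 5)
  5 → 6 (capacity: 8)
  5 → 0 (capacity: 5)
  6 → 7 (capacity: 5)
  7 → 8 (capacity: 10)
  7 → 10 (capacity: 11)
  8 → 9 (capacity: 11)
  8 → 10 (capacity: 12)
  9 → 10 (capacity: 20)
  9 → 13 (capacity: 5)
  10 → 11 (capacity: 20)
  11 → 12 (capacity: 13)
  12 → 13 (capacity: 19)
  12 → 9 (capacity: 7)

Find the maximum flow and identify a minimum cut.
Max flow = 8, Min cut edges: (0,1)

Maximum flow: 8
Minimum cut: (0,1)
Partition: S = [0], T = [1, 2, 3, 4, 5, 6, 7, 8, 9, 10, 11, 12, 13]

Max-flow min-cut theorem verified: both equal 8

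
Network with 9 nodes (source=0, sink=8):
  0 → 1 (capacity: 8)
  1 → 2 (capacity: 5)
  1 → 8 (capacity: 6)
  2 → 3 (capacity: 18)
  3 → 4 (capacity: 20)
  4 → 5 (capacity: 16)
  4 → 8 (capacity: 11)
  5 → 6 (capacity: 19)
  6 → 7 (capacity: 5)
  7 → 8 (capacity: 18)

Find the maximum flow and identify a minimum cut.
Max flow = 8, Min cut edges: (0,1)

Maximum flow: 8
Minimum cut: (0,1)
Partition: S = [0], T = [1, 2, 3, 4, 5, 6, 7, 8]

Max-flow min-cut theorem verified: both equal 8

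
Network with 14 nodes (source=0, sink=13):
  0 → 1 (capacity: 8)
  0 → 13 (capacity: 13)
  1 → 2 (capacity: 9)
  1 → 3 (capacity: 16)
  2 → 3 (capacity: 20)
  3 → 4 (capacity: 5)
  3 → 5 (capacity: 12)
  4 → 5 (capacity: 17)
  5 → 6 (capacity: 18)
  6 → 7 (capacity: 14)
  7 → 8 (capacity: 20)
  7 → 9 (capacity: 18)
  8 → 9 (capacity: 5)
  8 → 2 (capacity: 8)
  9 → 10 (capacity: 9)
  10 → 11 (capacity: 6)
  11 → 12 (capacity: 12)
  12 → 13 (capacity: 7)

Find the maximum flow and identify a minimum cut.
Max flow = 19, Min cut edges: (0,13), (10,11)

Maximum flow: 19
Minimum cut: (0,13), (10,11)
Partition: S = [0, 1, 2, 3, 4, 5, 6, 7, 8, 9, 10], T = [11, 12, 13]

Max-flow min-cut theorem verified: both equal 19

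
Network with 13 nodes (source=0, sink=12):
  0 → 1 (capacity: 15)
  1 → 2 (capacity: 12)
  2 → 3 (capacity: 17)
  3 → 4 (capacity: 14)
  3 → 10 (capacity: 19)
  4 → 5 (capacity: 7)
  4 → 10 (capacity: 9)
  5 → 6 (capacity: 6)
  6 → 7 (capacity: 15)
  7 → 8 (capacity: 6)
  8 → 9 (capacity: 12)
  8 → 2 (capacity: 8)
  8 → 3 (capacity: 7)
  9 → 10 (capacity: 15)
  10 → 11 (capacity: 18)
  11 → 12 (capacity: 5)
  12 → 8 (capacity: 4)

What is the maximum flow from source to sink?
Maximum flow = 5

Max flow: 5

Flow assignment:
  0 → 1: 5/15
  1 → 2: 5/12
  2 → 3: 5/17
  3 → 10: 5/19
  10 → 11: 5/18
  11 → 12: 5/5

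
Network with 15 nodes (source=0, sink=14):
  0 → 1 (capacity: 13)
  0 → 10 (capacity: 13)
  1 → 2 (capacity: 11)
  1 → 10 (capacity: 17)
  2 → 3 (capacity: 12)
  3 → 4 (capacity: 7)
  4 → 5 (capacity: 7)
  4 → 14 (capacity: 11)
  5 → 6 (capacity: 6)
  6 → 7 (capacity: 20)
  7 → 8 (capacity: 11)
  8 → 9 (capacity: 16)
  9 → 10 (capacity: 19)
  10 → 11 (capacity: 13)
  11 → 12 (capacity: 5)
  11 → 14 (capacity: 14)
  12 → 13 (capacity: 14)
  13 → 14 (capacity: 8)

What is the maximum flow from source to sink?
Maximum flow = 20

Max flow: 20

Flow assignment:
  0 → 1: 7/13
  0 → 10: 13/13
  1 → 2: 7/11
  2 → 3: 7/12
  3 → 4: 7/7
  4 → 14: 7/11
  10 → 11: 13/13
  11 → 14: 13/14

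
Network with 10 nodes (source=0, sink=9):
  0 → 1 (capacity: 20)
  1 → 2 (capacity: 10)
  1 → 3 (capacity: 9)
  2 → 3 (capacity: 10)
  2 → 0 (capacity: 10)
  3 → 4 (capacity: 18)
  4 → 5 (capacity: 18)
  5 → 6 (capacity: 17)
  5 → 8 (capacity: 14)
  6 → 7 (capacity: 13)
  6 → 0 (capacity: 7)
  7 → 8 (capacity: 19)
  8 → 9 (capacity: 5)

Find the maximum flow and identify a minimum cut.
Max flow = 5, Min cut edges: (8,9)

Maximum flow: 5
Minimum cut: (8,9)
Partition: S = [0, 1, 2, 3, 4, 5, 6, 7, 8], T = [9]

Max-flow min-cut theorem verified: both equal 5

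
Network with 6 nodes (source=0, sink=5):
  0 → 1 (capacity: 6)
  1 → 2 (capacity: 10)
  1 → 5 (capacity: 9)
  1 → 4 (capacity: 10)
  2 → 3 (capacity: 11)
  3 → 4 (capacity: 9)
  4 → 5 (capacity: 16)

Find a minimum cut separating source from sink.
Min cut value = 6, edges: (0,1)

Min cut value: 6
Partition: S = [0], T = [1, 2, 3, 4, 5]
Cut edges: (0,1)

By max-flow min-cut theorem, max flow = min cut = 6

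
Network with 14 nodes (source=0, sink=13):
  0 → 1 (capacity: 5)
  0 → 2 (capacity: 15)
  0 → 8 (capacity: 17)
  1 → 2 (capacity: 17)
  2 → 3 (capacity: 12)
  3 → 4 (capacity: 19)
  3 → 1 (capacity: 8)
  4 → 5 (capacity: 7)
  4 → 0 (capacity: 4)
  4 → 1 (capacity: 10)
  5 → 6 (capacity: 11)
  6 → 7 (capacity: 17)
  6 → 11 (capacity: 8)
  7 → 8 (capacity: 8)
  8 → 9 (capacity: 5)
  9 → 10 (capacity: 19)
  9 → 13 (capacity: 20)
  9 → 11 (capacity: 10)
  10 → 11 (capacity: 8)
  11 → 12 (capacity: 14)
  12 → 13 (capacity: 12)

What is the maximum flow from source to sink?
Maximum flow = 12

Max flow: 12

Flow assignment:
  0 → 2: 11/15
  0 → 8: 5/17
  1 → 2: 1/17
  2 → 3: 12/12
  3 → 4: 12/19
  4 → 5: 7/7
  4 → 0: 4/4
  4 → 1: 1/10
  5 → 6: 7/11
  6 → 11: 7/8
  8 → 9: 5/5
  9 → 13: 5/20
  11 → 12: 7/14
  12 → 13: 7/12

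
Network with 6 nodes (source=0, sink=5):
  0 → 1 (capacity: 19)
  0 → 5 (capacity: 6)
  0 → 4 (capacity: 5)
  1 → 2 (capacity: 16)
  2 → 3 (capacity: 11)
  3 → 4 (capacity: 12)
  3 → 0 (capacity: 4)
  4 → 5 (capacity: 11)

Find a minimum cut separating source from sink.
Min cut value = 17, edges: (0,5), (4,5)

Min cut value: 17
Partition: S = [0, 1, 2, 3, 4], T = [5]
Cut edges: (0,5), (4,5)

By max-flow min-cut theorem, max flow = min cut = 17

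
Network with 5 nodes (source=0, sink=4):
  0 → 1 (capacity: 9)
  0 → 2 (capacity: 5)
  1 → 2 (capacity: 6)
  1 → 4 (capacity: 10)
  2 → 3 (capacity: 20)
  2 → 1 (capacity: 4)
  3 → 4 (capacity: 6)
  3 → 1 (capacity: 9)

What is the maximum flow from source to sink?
Maximum flow = 14

Max flow: 14

Flow assignment:
  0 → 1: 9/9
  0 → 2: 5/5
  1 → 4: 10/10
  2 → 3: 4/20
  2 → 1: 1/4
  3 → 4: 4/6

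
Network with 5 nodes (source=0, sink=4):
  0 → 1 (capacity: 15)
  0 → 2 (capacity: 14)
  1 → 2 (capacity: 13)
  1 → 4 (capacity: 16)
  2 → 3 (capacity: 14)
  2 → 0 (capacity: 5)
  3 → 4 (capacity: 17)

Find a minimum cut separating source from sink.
Min cut value = 29, edges: (0,1), (2,3)

Min cut value: 29
Partition: S = [0, 2], T = [1, 3, 4]
Cut edges: (0,1), (2,3)

By max-flow min-cut theorem, max flow = min cut = 29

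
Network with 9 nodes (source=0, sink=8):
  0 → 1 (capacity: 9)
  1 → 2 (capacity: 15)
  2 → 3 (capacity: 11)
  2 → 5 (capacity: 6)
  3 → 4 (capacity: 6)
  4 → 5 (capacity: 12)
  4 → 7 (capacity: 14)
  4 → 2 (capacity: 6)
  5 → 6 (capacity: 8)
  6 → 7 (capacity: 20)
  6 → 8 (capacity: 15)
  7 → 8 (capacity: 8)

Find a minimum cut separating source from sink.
Min cut value = 9, edges: (0,1)

Min cut value: 9
Partition: S = [0], T = [1, 2, 3, 4, 5, 6, 7, 8]
Cut edges: (0,1)

By max-flow min-cut theorem, max flow = min cut = 9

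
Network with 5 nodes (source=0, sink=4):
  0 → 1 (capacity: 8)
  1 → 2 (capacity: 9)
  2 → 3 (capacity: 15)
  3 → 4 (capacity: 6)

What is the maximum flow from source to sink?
Maximum flow = 6

Max flow: 6

Flow assignment:
  0 → 1: 6/8
  1 → 2: 6/9
  2 → 3: 6/15
  3 → 4: 6/6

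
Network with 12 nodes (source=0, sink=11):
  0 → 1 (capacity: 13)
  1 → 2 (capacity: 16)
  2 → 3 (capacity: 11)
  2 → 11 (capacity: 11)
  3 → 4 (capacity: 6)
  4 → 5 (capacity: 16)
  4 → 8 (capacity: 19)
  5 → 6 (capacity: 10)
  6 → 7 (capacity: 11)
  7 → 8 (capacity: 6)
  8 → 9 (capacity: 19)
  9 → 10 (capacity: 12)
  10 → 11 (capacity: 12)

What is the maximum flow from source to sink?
Maximum flow = 13

Max flow: 13

Flow assignment:
  0 → 1: 13/13
  1 → 2: 13/16
  2 → 3: 2/11
  2 → 11: 11/11
  3 → 4: 2/6
  4 → 8: 2/19
  8 → 9: 2/19
  9 → 10: 2/12
  10 → 11: 2/12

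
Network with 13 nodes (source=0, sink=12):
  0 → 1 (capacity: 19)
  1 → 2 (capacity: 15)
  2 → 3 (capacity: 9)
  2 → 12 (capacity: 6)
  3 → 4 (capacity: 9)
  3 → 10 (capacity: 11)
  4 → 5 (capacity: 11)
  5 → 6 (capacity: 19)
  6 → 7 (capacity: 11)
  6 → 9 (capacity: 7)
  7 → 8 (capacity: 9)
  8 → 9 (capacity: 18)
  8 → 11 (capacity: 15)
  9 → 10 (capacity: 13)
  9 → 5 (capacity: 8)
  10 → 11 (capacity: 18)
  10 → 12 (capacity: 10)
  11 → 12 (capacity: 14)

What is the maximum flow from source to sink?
Maximum flow = 15

Max flow: 15

Flow assignment:
  0 → 1: 15/19
  1 → 2: 15/15
  2 → 3: 9/9
  2 → 12: 6/6
  3 → 10: 9/11
  10 → 12: 9/10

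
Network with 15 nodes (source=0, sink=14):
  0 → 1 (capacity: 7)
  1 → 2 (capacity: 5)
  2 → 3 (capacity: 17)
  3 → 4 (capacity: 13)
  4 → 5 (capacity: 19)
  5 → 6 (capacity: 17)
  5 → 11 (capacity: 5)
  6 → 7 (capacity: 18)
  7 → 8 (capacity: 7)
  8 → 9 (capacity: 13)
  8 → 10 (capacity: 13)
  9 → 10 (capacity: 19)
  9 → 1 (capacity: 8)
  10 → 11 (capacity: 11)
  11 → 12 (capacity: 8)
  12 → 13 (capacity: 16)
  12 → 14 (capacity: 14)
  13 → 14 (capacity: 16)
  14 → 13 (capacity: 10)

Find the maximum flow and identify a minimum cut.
Max flow = 5, Min cut edges: (1,2)

Maximum flow: 5
Minimum cut: (1,2)
Partition: S = [0, 1], T = [2, 3, 4, 5, 6, 7, 8, 9, 10, 11, 12, 13, 14]

Max-flow min-cut theorem verified: both equal 5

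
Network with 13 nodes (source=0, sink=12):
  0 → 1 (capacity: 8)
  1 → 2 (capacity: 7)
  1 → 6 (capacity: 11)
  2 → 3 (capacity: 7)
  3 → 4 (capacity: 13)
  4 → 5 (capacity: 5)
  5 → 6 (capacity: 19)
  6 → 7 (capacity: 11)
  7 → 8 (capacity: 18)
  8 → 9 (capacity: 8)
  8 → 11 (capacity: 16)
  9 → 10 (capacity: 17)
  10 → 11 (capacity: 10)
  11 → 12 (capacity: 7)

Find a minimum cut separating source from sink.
Min cut value = 7, edges: (11,12)

Min cut value: 7
Partition: S = [0, 1, 2, 3, 4, 5, 6, 7, 8, 9, 10, 11], T = [12]
Cut edges: (11,12)

By max-flow min-cut theorem, max flow = min cut = 7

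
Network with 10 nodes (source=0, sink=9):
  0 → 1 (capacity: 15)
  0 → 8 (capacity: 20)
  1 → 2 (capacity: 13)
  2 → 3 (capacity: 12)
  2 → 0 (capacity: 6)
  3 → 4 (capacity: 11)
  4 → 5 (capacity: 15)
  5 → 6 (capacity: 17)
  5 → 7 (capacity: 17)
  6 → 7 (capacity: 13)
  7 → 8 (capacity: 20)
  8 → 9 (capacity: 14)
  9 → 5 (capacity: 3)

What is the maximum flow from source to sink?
Maximum flow = 14

Max flow: 14

Flow assignment:
  0 → 1: 13/15
  0 → 8: 3/20
  1 → 2: 13/13
  2 → 3: 11/12
  2 → 0: 2/6
  3 → 4: 11/11
  4 → 5: 11/15
  5 → 7: 11/17
  7 → 8: 11/20
  8 → 9: 14/14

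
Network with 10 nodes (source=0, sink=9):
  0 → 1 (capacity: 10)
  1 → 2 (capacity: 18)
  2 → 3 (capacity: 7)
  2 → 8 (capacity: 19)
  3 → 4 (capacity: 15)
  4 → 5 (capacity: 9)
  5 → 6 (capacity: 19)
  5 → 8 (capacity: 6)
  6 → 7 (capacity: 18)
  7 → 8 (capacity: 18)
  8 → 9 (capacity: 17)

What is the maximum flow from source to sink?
Maximum flow = 10

Max flow: 10

Flow assignment:
  0 → 1: 10/10
  1 → 2: 10/18
  2 → 8: 10/19
  8 → 9: 10/17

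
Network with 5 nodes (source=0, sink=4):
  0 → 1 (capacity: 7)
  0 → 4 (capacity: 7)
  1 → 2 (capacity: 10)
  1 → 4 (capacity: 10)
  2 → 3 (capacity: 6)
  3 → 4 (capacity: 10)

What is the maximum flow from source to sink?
Maximum flow = 14

Max flow: 14

Flow assignment:
  0 → 1: 7/7
  0 → 4: 7/7
  1 → 4: 7/10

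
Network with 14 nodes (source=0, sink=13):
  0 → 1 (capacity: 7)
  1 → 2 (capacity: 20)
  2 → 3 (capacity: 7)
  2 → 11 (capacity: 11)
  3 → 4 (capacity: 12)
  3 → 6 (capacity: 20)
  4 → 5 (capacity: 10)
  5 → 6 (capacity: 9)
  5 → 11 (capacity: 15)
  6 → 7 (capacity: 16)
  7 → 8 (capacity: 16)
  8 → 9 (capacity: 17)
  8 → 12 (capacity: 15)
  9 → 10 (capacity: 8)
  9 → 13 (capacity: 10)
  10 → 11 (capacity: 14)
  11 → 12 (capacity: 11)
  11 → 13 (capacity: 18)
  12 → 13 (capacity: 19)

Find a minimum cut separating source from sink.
Min cut value = 7, edges: (0,1)

Min cut value: 7
Partition: S = [0], T = [1, 2, 3, 4, 5, 6, 7, 8, 9, 10, 11, 12, 13]
Cut edges: (0,1)

By max-flow min-cut theorem, max flow = min cut = 7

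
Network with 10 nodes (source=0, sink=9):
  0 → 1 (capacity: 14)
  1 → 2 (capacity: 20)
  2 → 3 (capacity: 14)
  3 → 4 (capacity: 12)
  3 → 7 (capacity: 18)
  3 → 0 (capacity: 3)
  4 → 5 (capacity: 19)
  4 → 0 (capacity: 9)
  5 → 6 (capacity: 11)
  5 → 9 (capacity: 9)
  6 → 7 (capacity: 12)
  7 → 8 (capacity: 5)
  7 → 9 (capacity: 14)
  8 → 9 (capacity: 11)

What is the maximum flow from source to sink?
Maximum flow = 14

Max flow: 14

Flow assignment:
  0 → 1: 14/14
  1 → 2: 14/20
  2 → 3: 14/14
  3 → 7: 14/18
  7 → 9: 14/14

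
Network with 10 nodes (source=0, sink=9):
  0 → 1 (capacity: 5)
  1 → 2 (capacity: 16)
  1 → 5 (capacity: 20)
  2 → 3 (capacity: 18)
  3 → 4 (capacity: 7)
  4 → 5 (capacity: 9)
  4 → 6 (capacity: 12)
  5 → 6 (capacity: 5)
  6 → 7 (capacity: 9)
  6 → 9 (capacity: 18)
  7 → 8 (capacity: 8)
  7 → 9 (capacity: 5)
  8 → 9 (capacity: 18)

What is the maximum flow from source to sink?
Maximum flow = 5

Max flow: 5

Flow assignment:
  0 → 1: 5/5
  1 → 5: 5/20
  5 → 6: 5/5
  6 → 9: 5/18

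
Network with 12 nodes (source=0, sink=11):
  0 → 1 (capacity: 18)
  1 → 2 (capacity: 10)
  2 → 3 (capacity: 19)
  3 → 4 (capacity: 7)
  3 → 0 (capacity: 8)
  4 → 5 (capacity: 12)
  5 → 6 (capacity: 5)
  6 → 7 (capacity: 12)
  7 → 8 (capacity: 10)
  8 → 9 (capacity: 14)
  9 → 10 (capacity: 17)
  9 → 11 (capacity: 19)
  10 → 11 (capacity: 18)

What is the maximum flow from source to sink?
Maximum flow = 5

Max flow: 5

Flow assignment:
  0 → 1: 10/18
  1 → 2: 10/10
  2 → 3: 10/19
  3 → 4: 5/7
  3 → 0: 5/8
  4 → 5: 5/12
  5 → 6: 5/5
  6 → 7: 5/12
  7 → 8: 5/10
  8 → 9: 5/14
  9 → 11: 5/19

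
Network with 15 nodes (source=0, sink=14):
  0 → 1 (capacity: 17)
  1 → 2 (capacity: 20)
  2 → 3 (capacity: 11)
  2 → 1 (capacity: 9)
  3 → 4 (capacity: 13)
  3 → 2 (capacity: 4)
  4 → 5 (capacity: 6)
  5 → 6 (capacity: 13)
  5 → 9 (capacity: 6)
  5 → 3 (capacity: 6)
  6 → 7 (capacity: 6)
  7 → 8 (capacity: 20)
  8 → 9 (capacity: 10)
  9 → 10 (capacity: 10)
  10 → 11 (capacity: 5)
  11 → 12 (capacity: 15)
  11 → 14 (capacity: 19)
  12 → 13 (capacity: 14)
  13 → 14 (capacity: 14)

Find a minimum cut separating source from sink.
Min cut value = 5, edges: (10,11)

Min cut value: 5
Partition: S = [0, 1, 2, 3, 4, 5, 6, 7, 8, 9, 10], T = [11, 12, 13, 14]
Cut edges: (10,11)

By max-flow min-cut theorem, max flow = min cut = 5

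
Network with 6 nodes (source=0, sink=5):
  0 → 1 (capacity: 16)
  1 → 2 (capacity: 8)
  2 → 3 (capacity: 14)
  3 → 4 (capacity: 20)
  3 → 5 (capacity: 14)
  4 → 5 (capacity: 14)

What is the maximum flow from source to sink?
Maximum flow = 8

Max flow: 8

Flow assignment:
  0 → 1: 8/16
  1 → 2: 8/8
  2 → 3: 8/14
  3 → 5: 8/14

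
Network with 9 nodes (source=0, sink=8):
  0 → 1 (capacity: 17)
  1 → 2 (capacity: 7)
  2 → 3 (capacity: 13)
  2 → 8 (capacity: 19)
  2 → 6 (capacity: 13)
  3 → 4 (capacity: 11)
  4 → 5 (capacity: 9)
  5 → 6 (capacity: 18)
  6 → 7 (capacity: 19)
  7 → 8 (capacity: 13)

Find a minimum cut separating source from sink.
Min cut value = 7, edges: (1,2)

Min cut value: 7
Partition: S = [0, 1], T = [2, 3, 4, 5, 6, 7, 8]
Cut edges: (1,2)

By max-flow min-cut theorem, max flow = min cut = 7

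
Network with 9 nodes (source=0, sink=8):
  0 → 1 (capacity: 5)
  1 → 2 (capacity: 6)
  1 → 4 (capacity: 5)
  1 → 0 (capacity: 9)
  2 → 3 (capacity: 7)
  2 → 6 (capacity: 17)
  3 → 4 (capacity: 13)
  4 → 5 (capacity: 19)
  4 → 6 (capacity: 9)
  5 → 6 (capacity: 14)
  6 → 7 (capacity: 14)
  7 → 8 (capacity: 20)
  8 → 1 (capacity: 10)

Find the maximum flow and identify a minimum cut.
Max flow = 5, Min cut edges: (0,1)

Maximum flow: 5
Minimum cut: (0,1)
Partition: S = [0], T = [1, 2, 3, 4, 5, 6, 7, 8]

Max-flow min-cut theorem verified: both equal 5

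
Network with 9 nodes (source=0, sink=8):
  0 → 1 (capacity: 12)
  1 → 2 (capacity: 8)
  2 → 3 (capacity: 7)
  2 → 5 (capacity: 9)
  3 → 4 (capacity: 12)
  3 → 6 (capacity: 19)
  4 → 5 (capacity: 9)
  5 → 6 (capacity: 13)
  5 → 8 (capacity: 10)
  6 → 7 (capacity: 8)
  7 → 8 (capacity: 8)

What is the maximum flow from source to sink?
Maximum flow = 8

Max flow: 8

Flow assignment:
  0 → 1: 8/12
  1 → 2: 8/8
  2 → 5: 8/9
  5 → 8: 8/10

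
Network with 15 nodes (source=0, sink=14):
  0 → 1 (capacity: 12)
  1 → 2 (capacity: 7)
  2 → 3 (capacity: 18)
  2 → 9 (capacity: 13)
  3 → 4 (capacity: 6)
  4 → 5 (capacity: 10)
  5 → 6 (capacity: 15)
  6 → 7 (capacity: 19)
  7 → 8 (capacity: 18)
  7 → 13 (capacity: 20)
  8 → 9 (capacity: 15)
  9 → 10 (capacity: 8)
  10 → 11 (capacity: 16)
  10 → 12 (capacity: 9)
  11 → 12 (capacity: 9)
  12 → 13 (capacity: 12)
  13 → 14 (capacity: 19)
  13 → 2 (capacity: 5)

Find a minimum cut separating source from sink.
Min cut value = 7, edges: (1,2)

Min cut value: 7
Partition: S = [0, 1], T = [2, 3, 4, 5, 6, 7, 8, 9, 10, 11, 12, 13, 14]
Cut edges: (1,2)

By max-flow min-cut theorem, max flow = min cut = 7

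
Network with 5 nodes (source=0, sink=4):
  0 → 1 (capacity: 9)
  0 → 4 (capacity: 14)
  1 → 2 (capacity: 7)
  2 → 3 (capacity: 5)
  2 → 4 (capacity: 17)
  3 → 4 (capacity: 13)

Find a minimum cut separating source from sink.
Min cut value = 21, edges: (0,4), (1,2)

Min cut value: 21
Partition: S = [0, 1], T = [2, 3, 4]
Cut edges: (0,4), (1,2)

By max-flow min-cut theorem, max flow = min cut = 21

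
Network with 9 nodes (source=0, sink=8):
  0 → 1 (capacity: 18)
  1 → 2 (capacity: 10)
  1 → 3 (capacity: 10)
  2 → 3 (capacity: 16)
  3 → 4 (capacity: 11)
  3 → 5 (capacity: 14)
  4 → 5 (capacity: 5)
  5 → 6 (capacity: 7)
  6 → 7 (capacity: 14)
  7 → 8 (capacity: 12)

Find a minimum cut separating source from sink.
Min cut value = 7, edges: (5,6)

Min cut value: 7
Partition: S = [0, 1, 2, 3, 4, 5], T = [6, 7, 8]
Cut edges: (5,6)

By max-flow min-cut theorem, max flow = min cut = 7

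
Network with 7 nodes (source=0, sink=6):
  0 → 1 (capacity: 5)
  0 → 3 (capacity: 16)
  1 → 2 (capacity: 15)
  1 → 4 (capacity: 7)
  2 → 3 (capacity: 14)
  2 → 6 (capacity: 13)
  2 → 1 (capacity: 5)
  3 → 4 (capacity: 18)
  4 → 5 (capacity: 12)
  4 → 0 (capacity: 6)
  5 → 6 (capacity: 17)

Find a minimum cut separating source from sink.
Min cut value = 17, edges: (0,1), (4,5)

Min cut value: 17
Partition: S = [0, 3, 4], T = [1, 2, 5, 6]
Cut edges: (0,1), (4,5)

By max-flow min-cut theorem, max flow = min cut = 17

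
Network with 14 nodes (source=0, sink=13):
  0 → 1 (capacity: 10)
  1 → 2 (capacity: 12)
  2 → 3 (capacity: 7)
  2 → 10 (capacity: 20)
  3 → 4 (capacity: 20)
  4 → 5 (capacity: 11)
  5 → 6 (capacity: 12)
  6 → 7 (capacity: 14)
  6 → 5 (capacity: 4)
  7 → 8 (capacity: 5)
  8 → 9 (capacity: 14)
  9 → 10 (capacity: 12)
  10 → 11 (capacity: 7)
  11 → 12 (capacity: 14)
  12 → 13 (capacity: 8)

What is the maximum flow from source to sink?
Maximum flow = 7

Max flow: 7

Flow assignment:
  0 → 1: 7/10
  1 → 2: 7/12
  2 → 10: 7/20
  10 → 11: 7/7
  11 → 12: 7/14
  12 → 13: 7/8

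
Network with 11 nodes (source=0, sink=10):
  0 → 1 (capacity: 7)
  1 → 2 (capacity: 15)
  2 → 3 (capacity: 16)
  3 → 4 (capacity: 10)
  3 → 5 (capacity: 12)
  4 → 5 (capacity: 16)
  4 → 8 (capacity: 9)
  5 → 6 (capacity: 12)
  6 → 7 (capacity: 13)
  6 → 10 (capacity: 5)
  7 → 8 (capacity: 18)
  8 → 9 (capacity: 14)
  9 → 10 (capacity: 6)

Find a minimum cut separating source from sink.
Min cut value = 7, edges: (0,1)

Min cut value: 7
Partition: S = [0], T = [1, 2, 3, 4, 5, 6, 7, 8, 9, 10]
Cut edges: (0,1)

By max-flow min-cut theorem, max flow = min cut = 7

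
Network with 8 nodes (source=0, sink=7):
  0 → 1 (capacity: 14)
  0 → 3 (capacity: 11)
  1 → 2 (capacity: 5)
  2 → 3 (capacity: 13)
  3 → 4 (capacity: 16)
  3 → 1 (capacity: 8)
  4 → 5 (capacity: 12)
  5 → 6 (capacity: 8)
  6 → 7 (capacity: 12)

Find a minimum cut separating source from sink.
Min cut value = 8, edges: (5,6)

Min cut value: 8
Partition: S = [0, 1, 2, 3, 4, 5], T = [6, 7]
Cut edges: (5,6)

By max-flow min-cut theorem, max flow = min cut = 8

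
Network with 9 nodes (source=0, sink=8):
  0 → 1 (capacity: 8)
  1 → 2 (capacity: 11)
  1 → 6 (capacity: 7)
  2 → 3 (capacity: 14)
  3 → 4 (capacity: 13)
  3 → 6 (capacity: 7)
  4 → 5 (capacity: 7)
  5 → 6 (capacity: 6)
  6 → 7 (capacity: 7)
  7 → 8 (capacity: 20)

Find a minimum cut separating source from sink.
Min cut value = 7, edges: (6,7)

Min cut value: 7
Partition: S = [0, 1, 2, 3, 4, 5, 6], T = [7, 8]
Cut edges: (6,7)

By max-flow min-cut theorem, max flow = min cut = 7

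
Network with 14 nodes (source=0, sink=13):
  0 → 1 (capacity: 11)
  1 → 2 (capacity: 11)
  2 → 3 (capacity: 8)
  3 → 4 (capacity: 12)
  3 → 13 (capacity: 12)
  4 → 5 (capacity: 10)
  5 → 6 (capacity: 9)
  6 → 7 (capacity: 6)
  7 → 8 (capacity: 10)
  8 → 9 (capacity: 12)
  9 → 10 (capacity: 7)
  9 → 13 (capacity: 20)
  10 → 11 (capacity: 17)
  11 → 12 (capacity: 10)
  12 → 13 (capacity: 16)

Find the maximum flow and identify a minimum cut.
Max flow = 8, Min cut edges: (2,3)

Maximum flow: 8
Minimum cut: (2,3)
Partition: S = [0, 1, 2], T = [3, 4, 5, 6, 7, 8, 9, 10, 11, 12, 13]

Max-flow min-cut theorem verified: both equal 8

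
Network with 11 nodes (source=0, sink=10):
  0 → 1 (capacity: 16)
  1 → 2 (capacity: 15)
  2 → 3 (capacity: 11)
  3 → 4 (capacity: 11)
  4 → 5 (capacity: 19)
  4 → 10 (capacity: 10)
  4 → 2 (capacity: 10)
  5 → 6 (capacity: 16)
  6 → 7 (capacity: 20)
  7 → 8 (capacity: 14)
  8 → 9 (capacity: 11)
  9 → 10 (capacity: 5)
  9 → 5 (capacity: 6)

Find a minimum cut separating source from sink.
Min cut value = 11, edges: (3,4)

Min cut value: 11
Partition: S = [0, 1, 2, 3], T = [4, 5, 6, 7, 8, 9, 10]
Cut edges: (3,4)

By max-flow min-cut theorem, max flow = min cut = 11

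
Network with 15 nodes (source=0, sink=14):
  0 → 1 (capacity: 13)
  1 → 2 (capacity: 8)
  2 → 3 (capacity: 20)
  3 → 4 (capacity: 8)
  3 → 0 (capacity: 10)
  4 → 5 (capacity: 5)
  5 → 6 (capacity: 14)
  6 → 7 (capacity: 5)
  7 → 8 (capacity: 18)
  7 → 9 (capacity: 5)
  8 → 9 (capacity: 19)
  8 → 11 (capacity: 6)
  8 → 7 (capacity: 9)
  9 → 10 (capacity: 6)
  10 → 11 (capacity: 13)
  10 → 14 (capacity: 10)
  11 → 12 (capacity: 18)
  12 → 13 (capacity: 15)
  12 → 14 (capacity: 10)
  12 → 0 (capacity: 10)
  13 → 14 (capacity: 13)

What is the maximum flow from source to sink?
Maximum flow = 5

Max flow: 5

Flow assignment:
  0 → 1: 8/13
  1 → 2: 8/8
  2 → 3: 8/20
  3 → 4: 5/8
  3 → 0: 3/10
  4 → 5: 5/5
  5 → 6: 5/14
  6 → 7: 5/5
  7 → 9: 5/5
  9 → 10: 5/6
  10 → 14: 5/10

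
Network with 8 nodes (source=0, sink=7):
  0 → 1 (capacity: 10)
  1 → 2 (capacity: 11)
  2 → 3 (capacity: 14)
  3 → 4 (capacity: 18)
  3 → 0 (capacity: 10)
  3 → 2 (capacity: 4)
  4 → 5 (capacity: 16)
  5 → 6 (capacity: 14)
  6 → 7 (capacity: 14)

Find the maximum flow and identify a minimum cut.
Max flow = 10, Min cut edges: (0,1)

Maximum flow: 10
Minimum cut: (0,1)
Partition: S = [0], T = [1, 2, 3, 4, 5, 6, 7]

Max-flow min-cut theorem verified: both equal 10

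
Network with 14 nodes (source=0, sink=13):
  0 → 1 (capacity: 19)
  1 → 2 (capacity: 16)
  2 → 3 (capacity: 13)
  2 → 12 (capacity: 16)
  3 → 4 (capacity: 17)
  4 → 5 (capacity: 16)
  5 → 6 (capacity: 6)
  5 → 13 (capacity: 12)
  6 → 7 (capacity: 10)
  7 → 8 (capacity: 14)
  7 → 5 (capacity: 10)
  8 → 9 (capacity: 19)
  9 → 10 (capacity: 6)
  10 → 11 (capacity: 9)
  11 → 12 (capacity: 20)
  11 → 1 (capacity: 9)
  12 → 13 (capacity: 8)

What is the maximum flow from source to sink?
Maximum flow = 16

Max flow: 16

Flow assignment:
  0 → 1: 16/19
  1 → 2: 16/16
  2 → 3: 8/13
  2 → 12: 8/16
  3 → 4: 8/17
  4 → 5: 8/16
  5 → 13: 8/12
  12 → 13: 8/8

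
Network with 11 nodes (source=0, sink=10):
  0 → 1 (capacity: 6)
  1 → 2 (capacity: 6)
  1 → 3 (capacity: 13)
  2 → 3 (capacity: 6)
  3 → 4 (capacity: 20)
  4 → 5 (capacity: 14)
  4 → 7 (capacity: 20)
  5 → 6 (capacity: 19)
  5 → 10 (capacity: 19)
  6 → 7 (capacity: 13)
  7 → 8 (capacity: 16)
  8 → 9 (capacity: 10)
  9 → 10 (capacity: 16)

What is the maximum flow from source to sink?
Maximum flow = 6

Max flow: 6

Flow assignment:
  0 → 1: 6/6
  1 → 3: 6/13
  3 → 4: 6/20
  4 → 5: 6/14
  5 → 10: 6/19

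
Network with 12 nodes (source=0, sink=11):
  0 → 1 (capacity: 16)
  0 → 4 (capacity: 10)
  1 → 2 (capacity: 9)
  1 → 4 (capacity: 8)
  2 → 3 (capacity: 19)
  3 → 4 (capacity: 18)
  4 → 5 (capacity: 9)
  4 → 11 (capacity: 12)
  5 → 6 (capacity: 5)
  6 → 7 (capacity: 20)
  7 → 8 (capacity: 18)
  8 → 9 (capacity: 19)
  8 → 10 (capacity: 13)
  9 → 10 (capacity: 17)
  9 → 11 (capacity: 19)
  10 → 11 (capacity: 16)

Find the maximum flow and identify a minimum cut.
Max flow = 17, Min cut edges: (4,11), (5,6)

Maximum flow: 17
Minimum cut: (4,11), (5,6)
Partition: S = [0, 1, 2, 3, 4, 5], T = [6, 7, 8, 9, 10, 11]

Max-flow min-cut theorem verified: both equal 17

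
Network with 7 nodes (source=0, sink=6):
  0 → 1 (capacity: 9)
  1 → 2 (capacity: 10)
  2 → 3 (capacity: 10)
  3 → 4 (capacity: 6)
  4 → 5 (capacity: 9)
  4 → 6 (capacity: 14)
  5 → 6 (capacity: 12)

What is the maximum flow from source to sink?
Maximum flow = 6

Max flow: 6

Flow assignment:
  0 → 1: 6/9
  1 → 2: 6/10
  2 → 3: 6/10
  3 → 4: 6/6
  4 → 6: 6/14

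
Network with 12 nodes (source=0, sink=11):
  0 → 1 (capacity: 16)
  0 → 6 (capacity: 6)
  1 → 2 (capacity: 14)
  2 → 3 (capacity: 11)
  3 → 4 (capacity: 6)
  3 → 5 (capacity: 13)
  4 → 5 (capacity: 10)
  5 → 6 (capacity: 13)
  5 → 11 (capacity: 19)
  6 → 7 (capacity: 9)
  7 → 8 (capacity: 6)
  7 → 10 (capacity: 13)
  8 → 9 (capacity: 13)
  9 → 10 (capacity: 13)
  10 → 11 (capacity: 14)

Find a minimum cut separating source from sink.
Min cut value = 17, edges: (0,6), (2,3)

Min cut value: 17
Partition: S = [0, 1, 2], T = [3, 4, 5, 6, 7, 8, 9, 10, 11]
Cut edges: (0,6), (2,3)

By max-flow min-cut theorem, max flow = min cut = 17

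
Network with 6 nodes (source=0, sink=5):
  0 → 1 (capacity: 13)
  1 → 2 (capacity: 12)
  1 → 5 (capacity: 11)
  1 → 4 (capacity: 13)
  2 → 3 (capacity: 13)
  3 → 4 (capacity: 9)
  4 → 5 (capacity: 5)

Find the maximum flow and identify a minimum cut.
Max flow = 13, Min cut edges: (0,1)

Maximum flow: 13
Minimum cut: (0,1)
Partition: S = [0], T = [1, 2, 3, 4, 5]

Max-flow min-cut theorem verified: both equal 13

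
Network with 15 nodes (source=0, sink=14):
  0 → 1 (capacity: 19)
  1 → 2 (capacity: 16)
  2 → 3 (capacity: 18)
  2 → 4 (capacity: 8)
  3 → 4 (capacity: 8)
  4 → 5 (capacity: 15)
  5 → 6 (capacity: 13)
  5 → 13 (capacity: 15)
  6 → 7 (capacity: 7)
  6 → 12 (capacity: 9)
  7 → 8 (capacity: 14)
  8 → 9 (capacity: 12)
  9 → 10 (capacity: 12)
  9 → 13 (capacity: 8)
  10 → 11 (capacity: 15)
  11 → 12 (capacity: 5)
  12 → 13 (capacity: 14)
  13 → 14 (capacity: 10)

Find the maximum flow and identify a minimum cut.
Max flow = 10, Min cut edges: (13,14)

Maximum flow: 10
Minimum cut: (13,14)
Partition: S = [0, 1, 2, 3, 4, 5, 6, 7, 8, 9, 10, 11, 12, 13], T = [14]

Max-flow min-cut theorem verified: both equal 10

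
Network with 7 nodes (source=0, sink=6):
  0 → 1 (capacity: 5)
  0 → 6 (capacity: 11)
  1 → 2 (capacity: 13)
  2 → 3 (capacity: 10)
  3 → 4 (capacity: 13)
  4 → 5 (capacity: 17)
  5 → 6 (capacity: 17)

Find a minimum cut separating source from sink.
Min cut value = 16, edges: (0,1), (0,6)

Min cut value: 16
Partition: S = [0], T = [1, 2, 3, 4, 5, 6]
Cut edges: (0,1), (0,6)

By max-flow min-cut theorem, max flow = min cut = 16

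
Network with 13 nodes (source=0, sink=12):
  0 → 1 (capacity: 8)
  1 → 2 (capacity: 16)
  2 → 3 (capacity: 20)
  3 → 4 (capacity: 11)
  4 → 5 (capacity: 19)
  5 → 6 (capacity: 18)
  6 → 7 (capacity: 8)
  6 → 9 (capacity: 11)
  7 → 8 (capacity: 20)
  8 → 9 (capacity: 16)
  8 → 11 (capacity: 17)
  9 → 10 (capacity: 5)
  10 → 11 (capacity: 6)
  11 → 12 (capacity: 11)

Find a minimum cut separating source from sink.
Min cut value = 8, edges: (0,1)

Min cut value: 8
Partition: S = [0], T = [1, 2, 3, 4, 5, 6, 7, 8, 9, 10, 11, 12]
Cut edges: (0,1)

By max-flow min-cut theorem, max flow = min cut = 8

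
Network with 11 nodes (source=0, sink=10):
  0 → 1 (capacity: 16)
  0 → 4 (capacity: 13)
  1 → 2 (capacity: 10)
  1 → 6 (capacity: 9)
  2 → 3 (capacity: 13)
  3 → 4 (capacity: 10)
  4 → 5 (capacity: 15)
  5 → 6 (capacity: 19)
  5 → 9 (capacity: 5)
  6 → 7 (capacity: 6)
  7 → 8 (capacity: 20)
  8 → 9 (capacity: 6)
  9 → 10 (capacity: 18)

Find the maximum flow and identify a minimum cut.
Max flow = 11, Min cut edges: (5,9), (8,9)

Maximum flow: 11
Minimum cut: (5,9), (8,9)
Partition: S = [0, 1, 2, 3, 4, 5, 6, 7, 8], T = [9, 10]

Max-flow min-cut theorem verified: both equal 11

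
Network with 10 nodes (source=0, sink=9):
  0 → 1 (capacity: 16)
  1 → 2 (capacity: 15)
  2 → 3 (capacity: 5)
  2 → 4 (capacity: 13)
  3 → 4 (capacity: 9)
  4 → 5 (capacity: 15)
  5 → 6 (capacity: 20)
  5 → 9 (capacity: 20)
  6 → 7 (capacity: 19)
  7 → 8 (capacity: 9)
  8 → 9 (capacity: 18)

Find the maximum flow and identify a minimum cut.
Max flow = 15, Min cut edges: (4,5)

Maximum flow: 15
Minimum cut: (4,5)
Partition: S = [0, 1, 2, 3, 4], T = [5, 6, 7, 8, 9]

Max-flow min-cut theorem verified: both equal 15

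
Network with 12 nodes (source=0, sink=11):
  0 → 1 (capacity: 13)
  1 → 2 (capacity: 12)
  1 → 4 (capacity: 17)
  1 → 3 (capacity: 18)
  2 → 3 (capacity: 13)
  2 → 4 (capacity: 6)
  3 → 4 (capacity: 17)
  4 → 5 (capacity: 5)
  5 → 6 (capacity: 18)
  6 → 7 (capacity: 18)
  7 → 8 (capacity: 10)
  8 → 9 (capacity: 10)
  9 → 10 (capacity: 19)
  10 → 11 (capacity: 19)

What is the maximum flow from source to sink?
Maximum flow = 5

Max flow: 5

Flow assignment:
  0 → 1: 5/13
  1 → 4: 5/17
  4 → 5: 5/5
  5 → 6: 5/18
  6 → 7: 5/18
  7 → 8: 5/10
  8 → 9: 5/10
  9 → 10: 5/19
  10 → 11: 5/19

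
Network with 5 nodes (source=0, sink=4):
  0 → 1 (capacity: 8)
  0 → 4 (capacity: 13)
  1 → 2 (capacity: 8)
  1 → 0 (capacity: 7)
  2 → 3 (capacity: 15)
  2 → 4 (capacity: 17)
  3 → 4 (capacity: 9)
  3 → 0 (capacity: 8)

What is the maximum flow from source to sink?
Maximum flow = 21

Max flow: 21

Flow assignment:
  0 → 1: 8/8
  0 → 4: 13/13
  1 → 2: 8/8
  2 → 4: 8/17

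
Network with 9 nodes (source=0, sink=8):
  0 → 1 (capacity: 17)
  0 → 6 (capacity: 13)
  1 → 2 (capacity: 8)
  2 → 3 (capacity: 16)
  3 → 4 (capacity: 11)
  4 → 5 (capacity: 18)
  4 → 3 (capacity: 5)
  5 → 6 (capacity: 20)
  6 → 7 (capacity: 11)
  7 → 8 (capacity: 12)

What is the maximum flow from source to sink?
Maximum flow = 11

Max flow: 11

Flow assignment:
  0 → 1: 8/17
  0 → 6: 3/13
  1 → 2: 8/8
  2 → 3: 8/16
  3 → 4: 8/11
  4 → 5: 8/18
  5 → 6: 8/20
  6 → 7: 11/11
  7 → 8: 11/12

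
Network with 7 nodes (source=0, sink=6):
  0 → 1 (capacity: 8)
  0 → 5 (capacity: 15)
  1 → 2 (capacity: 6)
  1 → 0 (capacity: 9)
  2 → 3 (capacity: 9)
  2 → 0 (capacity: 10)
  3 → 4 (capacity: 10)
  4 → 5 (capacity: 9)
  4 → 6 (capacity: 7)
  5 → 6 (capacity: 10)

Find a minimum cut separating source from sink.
Min cut value = 16, edges: (1,2), (5,6)

Min cut value: 16
Partition: S = [0, 1, 5], T = [2, 3, 4, 6]
Cut edges: (1,2), (5,6)

By max-flow min-cut theorem, max flow = min cut = 16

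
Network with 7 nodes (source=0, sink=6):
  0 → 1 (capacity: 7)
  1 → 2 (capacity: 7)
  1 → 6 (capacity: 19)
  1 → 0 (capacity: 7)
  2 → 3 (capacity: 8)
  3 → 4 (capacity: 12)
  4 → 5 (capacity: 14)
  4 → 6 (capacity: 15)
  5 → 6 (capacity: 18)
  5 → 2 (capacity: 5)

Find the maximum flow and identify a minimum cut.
Max flow = 7, Min cut edges: (0,1)

Maximum flow: 7
Minimum cut: (0,1)
Partition: S = [0], T = [1, 2, 3, 4, 5, 6]

Max-flow min-cut theorem verified: both equal 7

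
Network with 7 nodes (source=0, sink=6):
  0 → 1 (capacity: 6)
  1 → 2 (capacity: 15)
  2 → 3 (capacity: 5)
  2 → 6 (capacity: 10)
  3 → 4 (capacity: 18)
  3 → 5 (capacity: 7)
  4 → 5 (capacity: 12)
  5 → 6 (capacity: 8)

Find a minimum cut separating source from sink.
Min cut value = 6, edges: (0,1)

Min cut value: 6
Partition: S = [0], T = [1, 2, 3, 4, 5, 6]
Cut edges: (0,1)

By max-flow min-cut theorem, max flow = min cut = 6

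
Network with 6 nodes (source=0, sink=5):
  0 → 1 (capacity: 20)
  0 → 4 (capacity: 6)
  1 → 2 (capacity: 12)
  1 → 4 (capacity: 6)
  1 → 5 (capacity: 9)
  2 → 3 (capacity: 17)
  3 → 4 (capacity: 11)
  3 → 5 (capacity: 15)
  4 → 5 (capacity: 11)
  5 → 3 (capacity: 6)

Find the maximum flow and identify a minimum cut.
Max flow = 26, Min cut edges: (0,1), (0,4)

Maximum flow: 26
Minimum cut: (0,1), (0,4)
Partition: S = [0], T = [1, 2, 3, 4, 5]

Max-flow min-cut theorem verified: both equal 26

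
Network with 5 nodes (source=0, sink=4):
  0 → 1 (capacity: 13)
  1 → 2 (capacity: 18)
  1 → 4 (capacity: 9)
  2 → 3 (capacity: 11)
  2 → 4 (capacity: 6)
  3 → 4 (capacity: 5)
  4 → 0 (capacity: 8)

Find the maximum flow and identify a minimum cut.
Max flow = 13, Min cut edges: (0,1)

Maximum flow: 13
Minimum cut: (0,1)
Partition: S = [0], T = [1, 2, 3, 4]

Max-flow min-cut theorem verified: both equal 13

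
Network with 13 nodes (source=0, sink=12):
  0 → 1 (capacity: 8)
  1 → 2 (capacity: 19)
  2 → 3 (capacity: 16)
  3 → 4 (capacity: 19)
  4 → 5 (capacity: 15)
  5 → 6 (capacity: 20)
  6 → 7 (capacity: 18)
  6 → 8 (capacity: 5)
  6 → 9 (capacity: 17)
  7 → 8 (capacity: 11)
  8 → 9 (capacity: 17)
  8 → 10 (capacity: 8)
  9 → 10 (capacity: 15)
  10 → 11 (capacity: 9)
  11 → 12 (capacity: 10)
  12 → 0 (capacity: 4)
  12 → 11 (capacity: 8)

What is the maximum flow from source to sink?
Maximum flow = 8

Max flow: 8

Flow assignment:
  0 → 1: 8/8
  1 → 2: 8/19
  2 → 3: 8/16
  3 → 4: 8/19
  4 → 5: 8/15
  5 → 6: 8/20
  6 → 8: 5/5
  6 → 9: 3/17
  8 → 10: 5/8
  9 → 10: 3/15
  10 → 11: 8/9
  11 → 12: 8/10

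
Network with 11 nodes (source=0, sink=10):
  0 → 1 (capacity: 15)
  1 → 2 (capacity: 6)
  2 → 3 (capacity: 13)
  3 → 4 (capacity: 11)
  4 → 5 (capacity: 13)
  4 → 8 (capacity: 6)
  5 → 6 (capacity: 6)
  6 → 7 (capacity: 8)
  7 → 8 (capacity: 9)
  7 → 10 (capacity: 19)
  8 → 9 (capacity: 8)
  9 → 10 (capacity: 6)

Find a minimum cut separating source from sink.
Min cut value = 6, edges: (1,2)

Min cut value: 6
Partition: S = [0, 1], T = [2, 3, 4, 5, 6, 7, 8, 9, 10]
Cut edges: (1,2)

By max-flow min-cut theorem, max flow = min cut = 6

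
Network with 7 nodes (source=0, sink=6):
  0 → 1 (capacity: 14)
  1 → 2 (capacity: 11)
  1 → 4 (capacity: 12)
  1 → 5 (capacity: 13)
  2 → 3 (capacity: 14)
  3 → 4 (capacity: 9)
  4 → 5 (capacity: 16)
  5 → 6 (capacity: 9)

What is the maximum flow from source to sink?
Maximum flow = 9

Max flow: 9

Flow assignment:
  0 → 1: 9/14
  1 → 5: 9/13
  5 → 6: 9/9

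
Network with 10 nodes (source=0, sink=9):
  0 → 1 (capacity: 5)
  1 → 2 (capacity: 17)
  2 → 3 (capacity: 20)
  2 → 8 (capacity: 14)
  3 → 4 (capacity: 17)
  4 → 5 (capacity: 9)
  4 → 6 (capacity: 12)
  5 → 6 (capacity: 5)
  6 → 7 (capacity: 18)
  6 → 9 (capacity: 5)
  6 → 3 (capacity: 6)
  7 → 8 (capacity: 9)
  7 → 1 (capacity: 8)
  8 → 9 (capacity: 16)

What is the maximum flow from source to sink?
Maximum flow = 5

Max flow: 5

Flow assignment:
  0 → 1: 5/5
  1 → 2: 5/17
  2 → 8: 5/14
  8 → 9: 5/16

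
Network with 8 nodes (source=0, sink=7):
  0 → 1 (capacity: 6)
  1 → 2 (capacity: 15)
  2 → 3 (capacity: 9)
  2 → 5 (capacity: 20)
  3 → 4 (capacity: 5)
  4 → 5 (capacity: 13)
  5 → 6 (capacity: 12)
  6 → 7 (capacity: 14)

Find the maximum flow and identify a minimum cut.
Max flow = 6, Min cut edges: (0,1)

Maximum flow: 6
Minimum cut: (0,1)
Partition: S = [0], T = [1, 2, 3, 4, 5, 6, 7]

Max-flow min-cut theorem verified: both equal 6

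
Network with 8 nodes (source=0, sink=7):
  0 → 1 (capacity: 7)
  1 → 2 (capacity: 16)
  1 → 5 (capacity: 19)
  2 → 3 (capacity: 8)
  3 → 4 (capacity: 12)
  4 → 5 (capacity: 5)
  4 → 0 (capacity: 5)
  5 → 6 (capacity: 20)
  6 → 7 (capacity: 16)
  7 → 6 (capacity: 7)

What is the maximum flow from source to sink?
Maximum flow = 7

Max flow: 7

Flow assignment:
  0 → 1: 7/7
  1 → 5: 7/19
  5 → 6: 7/20
  6 → 7: 7/16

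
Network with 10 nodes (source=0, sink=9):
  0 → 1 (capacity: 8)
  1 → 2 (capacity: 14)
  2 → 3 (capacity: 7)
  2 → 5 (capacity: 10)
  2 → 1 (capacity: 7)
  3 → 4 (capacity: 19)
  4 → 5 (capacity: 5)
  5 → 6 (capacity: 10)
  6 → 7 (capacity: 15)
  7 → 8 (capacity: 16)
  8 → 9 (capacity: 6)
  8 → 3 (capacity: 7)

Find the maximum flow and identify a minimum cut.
Max flow = 6, Min cut edges: (8,9)

Maximum flow: 6
Minimum cut: (8,9)
Partition: S = [0, 1, 2, 3, 4, 5, 6, 7, 8], T = [9]

Max-flow min-cut theorem verified: both equal 6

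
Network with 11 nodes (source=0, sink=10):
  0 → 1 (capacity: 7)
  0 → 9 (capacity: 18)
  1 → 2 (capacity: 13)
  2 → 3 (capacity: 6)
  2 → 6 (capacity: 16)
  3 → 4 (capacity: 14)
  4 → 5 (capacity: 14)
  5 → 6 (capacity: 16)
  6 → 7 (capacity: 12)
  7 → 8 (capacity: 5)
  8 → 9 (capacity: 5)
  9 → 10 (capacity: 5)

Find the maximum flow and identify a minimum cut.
Max flow = 5, Min cut edges: (9,10)

Maximum flow: 5
Minimum cut: (9,10)
Partition: S = [0, 1, 2, 3, 4, 5, 6, 7, 8, 9], T = [10]

Max-flow min-cut theorem verified: both equal 5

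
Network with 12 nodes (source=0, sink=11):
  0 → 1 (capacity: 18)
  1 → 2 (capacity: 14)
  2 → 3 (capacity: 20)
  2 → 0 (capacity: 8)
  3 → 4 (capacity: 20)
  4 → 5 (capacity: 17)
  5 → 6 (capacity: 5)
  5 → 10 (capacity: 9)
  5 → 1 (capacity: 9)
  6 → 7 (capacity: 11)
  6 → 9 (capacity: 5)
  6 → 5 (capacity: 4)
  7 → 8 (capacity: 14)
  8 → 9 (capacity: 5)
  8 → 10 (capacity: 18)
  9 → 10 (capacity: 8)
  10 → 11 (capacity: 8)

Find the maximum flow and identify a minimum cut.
Max flow = 8, Min cut edges: (10,11)

Maximum flow: 8
Minimum cut: (10,11)
Partition: S = [0, 1, 2, 3, 4, 5, 6, 7, 8, 9, 10], T = [11]

Max-flow min-cut theorem verified: both equal 8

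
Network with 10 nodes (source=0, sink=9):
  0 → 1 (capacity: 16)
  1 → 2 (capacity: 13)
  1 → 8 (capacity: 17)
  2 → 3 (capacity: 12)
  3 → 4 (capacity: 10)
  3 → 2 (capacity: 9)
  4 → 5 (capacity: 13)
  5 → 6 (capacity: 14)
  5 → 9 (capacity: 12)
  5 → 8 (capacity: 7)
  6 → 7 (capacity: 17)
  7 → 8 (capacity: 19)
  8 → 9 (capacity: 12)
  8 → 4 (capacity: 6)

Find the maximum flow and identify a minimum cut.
Max flow = 16, Min cut edges: (0,1)

Maximum flow: 16
Minimum cut: (0,1)
Partition: S = [0], T = [1, 2, 3, 4, 5, 6, 7, 8, 9]

Max-flow min-cut theorem verified: both equal 16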